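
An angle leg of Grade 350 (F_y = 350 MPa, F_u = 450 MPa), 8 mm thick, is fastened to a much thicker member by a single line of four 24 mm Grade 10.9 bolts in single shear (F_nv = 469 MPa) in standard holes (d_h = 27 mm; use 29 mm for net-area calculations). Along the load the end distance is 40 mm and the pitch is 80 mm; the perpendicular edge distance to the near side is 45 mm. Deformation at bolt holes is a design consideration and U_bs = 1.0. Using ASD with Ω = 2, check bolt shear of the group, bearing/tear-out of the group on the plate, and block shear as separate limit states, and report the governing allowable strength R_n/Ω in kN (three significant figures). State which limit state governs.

Bolt shear: A_b = π·24²/4 = 452.4 mm²; R_n = 469 × 452.4 × 4 × 1 / 1000 = 848.7 kN → 848.7 / 2 = 424 kN.
Bearing: edge l_c = 26.5, r_n = 114.5 kN; interior l_c = 53, r_n = 207.4 kN; R_n = 114.5 + 3·207.4 = 736.6 kN → 368 kN.
Block shear: A_gv = 2240, A_nv = 1428, A_nt = 244 mm²; R_n = min(0.6F_uA_nv, 0.6F_yA_gv) + U_bs·F_u·A_nt = 495.4 kN → 248 kN.
Block shear governs: 248 kN.

248 kN (block shear governs)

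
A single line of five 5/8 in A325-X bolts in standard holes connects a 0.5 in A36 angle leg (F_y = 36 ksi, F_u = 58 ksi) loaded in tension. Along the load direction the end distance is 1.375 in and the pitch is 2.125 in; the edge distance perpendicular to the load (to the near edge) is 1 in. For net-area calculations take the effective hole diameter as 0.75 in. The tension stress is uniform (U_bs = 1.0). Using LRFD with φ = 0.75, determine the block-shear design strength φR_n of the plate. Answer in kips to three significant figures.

Shear plane L_v = 1.375 + 4·2.125 = 9.875 in; A_gv = 9.875 × 0.5 = 4.938 in².
A_nv = (9.875 − 4.5·0.75) × 0.5 = 3.25 in².
A_nt = (1 − 0.5·0.75) × 0.5 = 0.3125 in².
0.6 F_u A_nv = 113.1 kips; 0.6 F_y A_gv = 106.6 kips → shear yielding governs the shear term.
R_n = 106.6 + 1.0 × 58 × 0.3125 = 124.8 kips.
Design strength φR_n = 0.75 × 124.8 = 93.6 kips.

93.6 kips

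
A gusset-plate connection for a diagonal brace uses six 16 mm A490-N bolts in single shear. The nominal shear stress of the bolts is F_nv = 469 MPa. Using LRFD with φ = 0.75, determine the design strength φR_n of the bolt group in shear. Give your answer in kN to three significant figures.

424 kN

A_b = π × 16² / 4 = 201.1 mm².
R_n = F_nv · A_b · n · n_s = 469 × 201.1 × 6 × 1 / 1000 = 565.8 kN.
Design strength φR_n = 0.75 × 565.8 = 424 kN.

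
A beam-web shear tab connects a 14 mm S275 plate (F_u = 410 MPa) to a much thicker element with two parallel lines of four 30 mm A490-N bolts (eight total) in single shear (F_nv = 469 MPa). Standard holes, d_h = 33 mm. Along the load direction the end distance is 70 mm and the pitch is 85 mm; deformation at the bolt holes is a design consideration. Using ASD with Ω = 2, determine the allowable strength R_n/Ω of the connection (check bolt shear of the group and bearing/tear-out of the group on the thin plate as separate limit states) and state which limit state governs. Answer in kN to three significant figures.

Bolt shear: A_b = π·30²/4 = 706.9 mm²; R_n = 469 × 706.9 × 8 × 1 / 1000 = 2652 kN → 2652 / 2 = 1330 kN.
Bearing (1.2 l_c t F_u ≤ 2.4 d t F_u): upper limit = 2.4·30·14·410 / 1000 = 413.3 kN.
  Edge l_c = 70 − 33/2 = 53.5 → r_n = 368.5 kN; interior l_c = 85 − 33 = 52 → r_n = 358.2 kN.
  R_n,bearing = 2·368.5 + 6·358.2 = 2886 kN → 2886 / 2 = 1440 kN.
Bolt shear governs: 1330 kN.

1330 kN (bolt shear governs)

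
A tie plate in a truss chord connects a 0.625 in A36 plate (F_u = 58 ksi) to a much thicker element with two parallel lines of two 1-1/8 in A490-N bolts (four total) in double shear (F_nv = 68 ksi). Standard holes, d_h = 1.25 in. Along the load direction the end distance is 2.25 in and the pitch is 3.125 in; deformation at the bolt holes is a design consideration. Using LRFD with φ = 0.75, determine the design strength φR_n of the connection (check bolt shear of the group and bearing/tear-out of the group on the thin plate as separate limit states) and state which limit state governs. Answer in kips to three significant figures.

228 kips (bearing governs)

Bolt shear: A_b = π·1.125²/4 = 0.994 in²; R_n = 68 × 0.994 × 4 × 2 = 540.7 kips → 0.75 × 540.7 = 406 kips.
Bearing (1.2 l_c t F_u ≤ 2.4 d t F_u): upper limit = 2.4·1.125·0.625·58 = 97.87 kips.
  Edge l_c = 2.25 − 1.25/2 = 1.625 → r_n = 70.69 kips; interior l_c = 3.125 − 1.25 = 1.875 → r_n = 81.56 kips.
  R_n,bearing = 2·70.69 + 2·81.56 = 304.5 kips → 0.75 × 304.5 = 228 kips.
Bearing governs: 228 kips.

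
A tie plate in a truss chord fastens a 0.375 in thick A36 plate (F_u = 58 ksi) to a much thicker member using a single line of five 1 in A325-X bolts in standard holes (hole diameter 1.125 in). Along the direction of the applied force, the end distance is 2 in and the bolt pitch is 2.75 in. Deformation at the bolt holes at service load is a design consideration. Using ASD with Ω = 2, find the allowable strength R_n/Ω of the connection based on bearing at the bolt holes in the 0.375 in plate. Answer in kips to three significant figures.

Per bolt r_n = 1.2 l_c t F_u ≤ 2.4 d t F_u; upper limit = 2.4 × 1 × 0.375 × 58 = 52.2 kips.
Edge bolt: l_c = 2 − 1.125/2 = 1.438 in → 1.2 × 1.438 × 0.375 × 58 = 37.52 → r_n = 37.52 kips.
Interior bolts: l_c = 2.75 − 1.125 = 1.625 in → 1.2 × 1.625 × 0.375 × 58 = 42.41 → r_n = 42.41 kips.
R_n = 1 × 37.52 + 4 × 42.41 = 207.2 kips.
Allowable strength R_n/Ω = 207.2 / 2 = 104 kips.

104 kips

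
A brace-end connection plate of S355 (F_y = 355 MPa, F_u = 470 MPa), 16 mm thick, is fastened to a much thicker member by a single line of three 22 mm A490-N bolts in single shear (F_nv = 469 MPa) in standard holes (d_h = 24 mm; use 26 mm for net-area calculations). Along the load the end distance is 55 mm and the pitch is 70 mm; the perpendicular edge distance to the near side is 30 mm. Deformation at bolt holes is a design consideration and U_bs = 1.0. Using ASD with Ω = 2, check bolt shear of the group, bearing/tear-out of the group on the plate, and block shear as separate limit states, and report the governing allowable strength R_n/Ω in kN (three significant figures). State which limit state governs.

267 kN (bolt shear governs)

Bolt shear: A_b = π·22²/4 = 380.1 mm²; R_n = 469 × 380.1 × 3 × 1 / 1000 = 534.8 kN → 534.8 / 2 = 267 kN.
Bearing: edge l_c = 43, r_n = 388 kN; interior l_c = 46, r_n = 397.1 kN; R_n = 388 + 2·397.1 = 1182 kN → 591 kN.
Block shear: A_gv = 3120, A_nv = 2080, A_nt = 272 mm²; R_n = min(0.6F_uA_nv, 0.6F_yA_gv) + U_bs·F_u·A_nt = 714.4 kN → 357 kN.
Bolt shear governs: 267 kN.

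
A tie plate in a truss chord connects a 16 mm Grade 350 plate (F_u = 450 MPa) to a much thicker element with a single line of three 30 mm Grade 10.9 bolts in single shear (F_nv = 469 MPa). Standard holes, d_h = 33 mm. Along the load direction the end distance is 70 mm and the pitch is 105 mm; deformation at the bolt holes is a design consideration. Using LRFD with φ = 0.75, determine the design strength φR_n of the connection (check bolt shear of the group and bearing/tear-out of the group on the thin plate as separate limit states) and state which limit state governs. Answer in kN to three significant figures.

746 kN (bolt shear governs)

Bolt shear: A_b = π·30²/4 = 706.9 mm²; R_n = 469 × 706.9 × 3 × 1 / 1000 = 994.5 kN → 0.75 × 994.5 = 746 kN.
Bearing (1.2 l_c t F_u ≤ 2.4 d t F_u): upper limit = 2.4·30·16·450 / 1000 = 518.4 kN.
  Edge l_c = 70 − 33/2 = 53.5 → r_n = 462.2 kN; interior l_c = 105 − 33 = 72 → r_n = 518.4 kN.
  R_n,bearing = 1·462.2 + 2·518.4 = 1499 kN → 0.75 × 1499 = 1120 kN.
Bolt shear governs: 746 kN.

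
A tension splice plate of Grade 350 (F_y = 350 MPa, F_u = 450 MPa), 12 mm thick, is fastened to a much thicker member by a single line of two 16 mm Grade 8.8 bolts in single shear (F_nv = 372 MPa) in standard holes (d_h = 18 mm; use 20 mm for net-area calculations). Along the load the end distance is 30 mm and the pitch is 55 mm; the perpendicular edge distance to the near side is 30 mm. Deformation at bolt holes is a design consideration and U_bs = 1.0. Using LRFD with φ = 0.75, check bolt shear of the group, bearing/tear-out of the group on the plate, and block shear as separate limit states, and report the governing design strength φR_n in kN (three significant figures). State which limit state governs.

112 kN (bolt shear governs)

Bolt shear: A_b = π·16²/4 = 201.1 mm²; R_n = 372 × 201.1 × 2 × 1 / 1000 = 149.6 kN → 0.75 × 149.6 = 112 kN.
Bearing: edge l_c = 21, r_n = 136.1 kN; interior l_c = 37, r_n = 207.4 kN; R_n = 136.1 + 1·207.4 = 343.4 kN → 258 kN.
Block shear: A_gv = 1020, A_nv = 660, A_nt = 240 mm²; R_n = min(0.6F_uA_nv, 0.6F_yA_gv) + U_bs·F_u·A_nt = 286.2 kN → 215 kN.
Bolt shear governs: 112 kN.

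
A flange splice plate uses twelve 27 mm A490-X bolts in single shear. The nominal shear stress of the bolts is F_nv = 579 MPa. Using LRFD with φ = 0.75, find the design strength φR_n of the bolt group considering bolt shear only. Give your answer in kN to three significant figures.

A_b = π × 27² / 4 = 572.6 mm².
R_n = F_nv · A_b · n · n_s = 579 × 572.6 × 12 × 1 / 1000 = 3978 kN.
Design strength φR_n = 0.75 × 3978 = 2980 kN.

2980 kN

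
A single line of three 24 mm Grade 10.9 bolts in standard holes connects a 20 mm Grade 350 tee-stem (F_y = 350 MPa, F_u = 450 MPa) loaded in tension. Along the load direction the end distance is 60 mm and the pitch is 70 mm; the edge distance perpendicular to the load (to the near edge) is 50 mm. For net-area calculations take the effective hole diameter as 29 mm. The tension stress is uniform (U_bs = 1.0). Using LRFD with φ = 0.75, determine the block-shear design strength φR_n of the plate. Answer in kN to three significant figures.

756 kN

Shear plane L_v = 60 + 2·70 = 200 mm; A_gv = 200 × 20 = 4000 mm².
A_nv = (200 − 2.5·29) × 20 = 2550 mm².
A_nt = (50 − 0.5·29) × 20 = 710 mm².
0.6 F_u A_nv = 688.5 kN; 0.6 F_y A_gv = 840 kN → shear rupture governs the shear term.
R_n = 688.5 + 1.0 × 450 × 710 / 1000 = 1008 kN.
Design strength φR_n = 0.75 × 1008 = 756 kN.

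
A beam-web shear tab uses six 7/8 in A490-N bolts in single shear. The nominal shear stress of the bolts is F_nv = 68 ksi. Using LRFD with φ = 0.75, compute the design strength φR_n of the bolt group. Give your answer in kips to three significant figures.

184 kips

A_b = π × 0.875² / 4 = 0.6013 in².
R_n = F_nv · A_b · n · n_s = 68 × 0.6013 × 6 × 1 = 245.3 kips.
Design strength φR_n = 0.75 × 245.3 = 184 kips.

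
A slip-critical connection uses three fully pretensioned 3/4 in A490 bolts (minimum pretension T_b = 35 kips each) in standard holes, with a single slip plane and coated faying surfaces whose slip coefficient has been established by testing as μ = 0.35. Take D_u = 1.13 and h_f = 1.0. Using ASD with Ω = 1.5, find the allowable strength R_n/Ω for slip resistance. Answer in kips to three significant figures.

27.7 kips

R_n = μ · D_u · h_f · T_b · n_s · n_b = 0.35 × 1.13 × 1.0 × 35 × 1 × 3 = 41.53 kips.
Allowable strength R_n/Ω = 41.53 / 1.5 = 27.7 kips.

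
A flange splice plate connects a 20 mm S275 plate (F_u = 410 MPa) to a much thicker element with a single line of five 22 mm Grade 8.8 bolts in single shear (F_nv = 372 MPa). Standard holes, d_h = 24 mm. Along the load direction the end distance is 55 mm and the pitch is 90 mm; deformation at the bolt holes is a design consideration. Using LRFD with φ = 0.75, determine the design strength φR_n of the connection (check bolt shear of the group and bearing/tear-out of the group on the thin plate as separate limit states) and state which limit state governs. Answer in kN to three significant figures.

530 kN (bolt shear governs)

Bolt shear: A_b = π·22²/4 = 380.1 mm²; R_n = 372 × 380.1 × 5 × 1 / 1000 = 707 kN → 0.75 × 707 = 530 kN.
Bearing (1.2 l_c t F_u ≤ 2.4 d t F_u): upper limit = 2.4·22·20·410 / 1000 = 433 kN.
  Edge l_c = 55 − 24/2 = 43 → r_n = 423.1 kN; interior l_c = 90 − 24 = 66 → r_n = 433 kN.
  R_n,bearing = 1·423.1 + 4·433 = 2155 kN → 0.75 × 2155 = 1620 kN.
Bolt shear governs: 530 kN.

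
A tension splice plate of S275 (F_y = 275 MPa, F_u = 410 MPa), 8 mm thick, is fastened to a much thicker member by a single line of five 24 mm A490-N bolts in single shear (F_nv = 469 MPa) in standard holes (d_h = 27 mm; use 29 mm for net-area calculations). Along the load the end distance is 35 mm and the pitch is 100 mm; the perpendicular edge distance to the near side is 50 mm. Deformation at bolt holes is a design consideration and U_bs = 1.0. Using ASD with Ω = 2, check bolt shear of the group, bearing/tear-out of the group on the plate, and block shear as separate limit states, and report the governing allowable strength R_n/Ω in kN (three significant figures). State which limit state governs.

345 kN (block shear governs)

Bolt shear: A_b = π·24²/4 = 452.4 mm²; R_n = 469 × 452.4 × 5 × 1 / 1000 = 1061 kN → 1061 / 2 = 530 kN.
Bearing: edge l_c = 21.5, r_n = 84.62 kN; interior l_c = 73, r_n = 188.9 kN; R_n = 84.62 + 4·188.9 = 840.3 kN → 420 kN.
Block shear: A_gv = 3480, A_nv = 2436, A_nt = 284 mm²; R_n = min(0.6F_uA_nv, 0.6F_yA_gv) + U_bs·F_u·A_nt = 690.6 kN → 345 kN.
Block shear governs: 345 kN.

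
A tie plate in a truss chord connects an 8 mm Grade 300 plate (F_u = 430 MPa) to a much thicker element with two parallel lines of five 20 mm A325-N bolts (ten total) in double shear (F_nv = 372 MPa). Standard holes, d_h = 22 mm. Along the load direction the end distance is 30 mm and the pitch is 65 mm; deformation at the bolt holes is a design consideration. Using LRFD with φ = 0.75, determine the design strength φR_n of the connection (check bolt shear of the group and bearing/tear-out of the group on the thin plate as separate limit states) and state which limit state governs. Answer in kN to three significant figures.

1110 kN (bearing governs)

Bolt shear: A_b = π·20²/4 = 314.2 mm²; R_n = 372 × 314.2 × 10 × 2 / 1000 = 2337 kN → 0.75 × 2337 = 1750 kN.
Bearing (1.2 l_c t F_u ≤ 2.4 d t F_u): upper limit = 2.4·20·8·430 / 1000 = 165.1 kN.
  Edge l_c = 30 − 22/2 = 19 → r_n = 78.43 kN; interior l_c = 65 − 22 = 43 → r_n = 165.1 kN.
  R_n,bearing = 2·78.43 + 8·165.1 = 1478 kN → 0.75 × 1478 = 1110 kN.
Bearing governs: 1110 kN.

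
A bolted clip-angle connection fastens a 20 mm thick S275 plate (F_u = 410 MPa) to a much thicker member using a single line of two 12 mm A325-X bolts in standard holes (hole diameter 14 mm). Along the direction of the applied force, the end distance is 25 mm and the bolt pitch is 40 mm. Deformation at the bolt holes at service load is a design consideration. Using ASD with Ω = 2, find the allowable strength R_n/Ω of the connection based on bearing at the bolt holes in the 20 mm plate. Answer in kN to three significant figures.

Per bolt r_n = 1.2 l_c t F_u ≤ 2.4 d t F_u; upper limit = 2.4 × 12 × 20 × 410 / 1000 = 236.2 kN.
Edge bolt: l_c = 25 − 14/2 = 18 mm → 1.2 × 18 × 20 × 410 / 1000 = 177.1 → r_n = 177.1 kN.
Interior bolts: l_c = 40 − 14 = 26 mm → 1.2 × 26 × 20 × 410 / 1000 = 255.8 → r_n = 236.2 kN.
R_n = 1 × 177.1 + 1 × 236.2 = 413.3 kN.
Allowable strength R_n/Ω = 413.3 / 2 = 207 kN.

207 kN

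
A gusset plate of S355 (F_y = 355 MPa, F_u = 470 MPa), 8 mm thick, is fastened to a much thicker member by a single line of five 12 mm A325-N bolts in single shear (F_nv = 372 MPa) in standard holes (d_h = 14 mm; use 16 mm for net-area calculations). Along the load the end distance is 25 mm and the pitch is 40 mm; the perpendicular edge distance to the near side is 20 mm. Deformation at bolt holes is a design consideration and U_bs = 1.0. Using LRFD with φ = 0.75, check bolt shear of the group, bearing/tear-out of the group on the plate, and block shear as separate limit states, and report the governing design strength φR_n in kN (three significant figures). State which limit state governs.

158 kN (bolt shear governs)

Bolt shear: A_b = π·12²/4 = 113.1 mm²; R_n = 372 × 113.1 × 5 × 1 / 1000 = 210.4 kN → 0.75 × 210.4 = 158 kN.
Bearing: edge l_c = 18, r_n = 81.22 kN; interior l_c = 26, r_n = 108.3 kN; R_n = 81.22 + 4·108.3 = 514.4 kN → 386 kN.
Block shear: A_gv = 1480, A_nv = 904, A_nt = 96 mm²; R_n = min(0.6F_uA_nv, 0.6F_yA_gv) + U_bs·F_u·A_nt = 300 kN → 225 kN.
Bolt shear governs: 158 kN.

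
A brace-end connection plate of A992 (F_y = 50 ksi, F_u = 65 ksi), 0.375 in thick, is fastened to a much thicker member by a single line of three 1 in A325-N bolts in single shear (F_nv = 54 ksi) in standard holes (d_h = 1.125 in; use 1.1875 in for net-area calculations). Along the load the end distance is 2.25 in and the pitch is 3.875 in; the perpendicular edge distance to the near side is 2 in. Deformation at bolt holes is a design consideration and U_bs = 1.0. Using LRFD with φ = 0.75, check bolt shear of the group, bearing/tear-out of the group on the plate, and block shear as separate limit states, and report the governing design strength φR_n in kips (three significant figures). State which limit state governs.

Bolt shear: A_b = π·1²/4 = 0.7854 in²; R_n = 54 × 0.7854 × 3 × 1 = 127.2 kips → 0.75 × 127.2 = 95.4 kips.
Bearing: edge l_c = 1.688, r_n = 49.36 kips; interior l_c = 2.75, r_n = 58.5 kips; R_n = 49.36 + 2·58.5 = 166.4 kips → 125 kips.
Block shear: A_gv = 3.75, A_nv = 2.637, A_nt = 0.5273 in²; R_n = min(0.6F_uA_nv, 0.6F_yA_gv) + U_bs·F_u·A_nt = 137.1 kips → 103 kips.
Bolt shear governs: 95.4 kips.

95.4 kips (bolt shear governs)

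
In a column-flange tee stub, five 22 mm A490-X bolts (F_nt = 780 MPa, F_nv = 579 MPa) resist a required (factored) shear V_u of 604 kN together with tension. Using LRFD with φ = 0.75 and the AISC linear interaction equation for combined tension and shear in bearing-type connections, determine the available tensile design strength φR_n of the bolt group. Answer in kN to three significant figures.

A_b = π·22²/4 = 380.1 mm²; f_rv = 604 × 1000 / (5 × 380.1) = 317.8 MPa.
F'_nt = 1.3 F_nt − (F_nt / φF_nv) f_rv = 1.3·780 − (780/(0.75·579))·317.8 = 443.2 MPa, capped at F_nt → F'_nt = 443.2 MPa.
R_n = F'_nt · A_b · n = 443.2 × 380.1 × 5 / 1000 = 842.4 kN.
Design strength φR_n = 0.75 × 842.4 = 632 kN.

632 kN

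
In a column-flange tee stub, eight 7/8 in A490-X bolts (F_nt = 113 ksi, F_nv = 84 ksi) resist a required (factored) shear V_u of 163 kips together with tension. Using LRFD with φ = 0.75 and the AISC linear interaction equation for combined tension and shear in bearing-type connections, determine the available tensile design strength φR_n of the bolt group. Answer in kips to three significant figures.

A_b = π·0.875²/4 = 0.6013 in²; f_rv = 163 / (8 × 0.6013) = 33.88 ksi.
F'_nt = 1.3 F_nt − (F_nt / φF_nv) f_rv = 1.3·113 − (113/(0.75·84))·33.88 = 86.12 ksi, capped at F_nt → F'_nt = 86.12 ksi.
R_n = F'_nt · A_b · n = 86.12 × 0.6013 × 8 = 414.3 kips.
Design strength φR_n = 0.75 × 414.3 = 311 kips.

311 kips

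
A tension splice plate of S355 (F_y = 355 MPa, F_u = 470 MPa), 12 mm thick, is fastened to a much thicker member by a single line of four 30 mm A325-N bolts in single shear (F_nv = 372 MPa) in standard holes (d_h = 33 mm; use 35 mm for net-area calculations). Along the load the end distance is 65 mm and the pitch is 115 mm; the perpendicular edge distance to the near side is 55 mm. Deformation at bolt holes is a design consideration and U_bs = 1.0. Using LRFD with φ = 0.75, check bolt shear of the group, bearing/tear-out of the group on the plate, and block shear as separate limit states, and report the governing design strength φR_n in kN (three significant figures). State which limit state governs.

Bolt shear: A_b = π·30²/4 = 706.9 mm²; R_n = 372 × 706.9 × 4 × 1 / 1000 = 1052 kN → 0.75 × 1052 = 789 kN.
Bearing: edge l_c = 48.5, r_n = 328.2 kN; interior l_c = 82, r_n = 406.1 kN; R_n = 328.2 + 3·406.1 = 1546 kN → 1160 kN.
Block shear: A_gv = 4920, A_nv = 3450, A_nt = 450 mm²; R_n = min(0.6F_uA_nv, 0.6F_yA_gv) + U_bs·F_u·A_nt = 1184 kN → 888 kN.
Bolt shear governs: 789 kN.

789 kN (bolt shear governs)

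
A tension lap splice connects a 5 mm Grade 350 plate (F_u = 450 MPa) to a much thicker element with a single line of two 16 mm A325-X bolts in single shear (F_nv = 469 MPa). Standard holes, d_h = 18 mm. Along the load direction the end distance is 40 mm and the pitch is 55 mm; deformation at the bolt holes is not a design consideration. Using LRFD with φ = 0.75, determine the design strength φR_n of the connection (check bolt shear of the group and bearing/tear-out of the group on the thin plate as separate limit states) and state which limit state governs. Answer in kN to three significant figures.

Bolt shear: A_b = π·16²/4 = 201.1 mm²; R_n = 469 × 201.1 × 2 × 1 / 1000 = 188.6 kN → 0.75 × 188.6 = 141 kN.
Bearing (1.5 l_c t F_u ≤ 3.0 d t F_u): upper limit = 3.0·16·5·450 / 1000 = 108 kN.
  Edge l_c = 40 − 18/2 = 31 → r_n = 104.6 kN; interior l_c = 55 − 18 = 37 → r_n = 108 kN.
  R_n,bearing = 1·104.6 + 1·108 = 212.6 kN → 0.75 × 212.6 = 159 kN.
Bolt shear governs: 141 kN.

141 kN (bolt shear governs)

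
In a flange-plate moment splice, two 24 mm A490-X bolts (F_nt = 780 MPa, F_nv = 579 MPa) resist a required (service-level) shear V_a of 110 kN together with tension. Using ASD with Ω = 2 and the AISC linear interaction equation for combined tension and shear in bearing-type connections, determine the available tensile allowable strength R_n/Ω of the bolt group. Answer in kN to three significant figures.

A_b = π·24²/4 = 452.4 mm²; f_rv = 110 × 1000 / (2 × 452.4) = 121.6 MPa.
F'_nt = 1.3 F_nt − (Ω F_nt / F_nv) f_rv = 1.3·780 − (2·780/579)·121.6 = 686.4 MPa, capped at F_nt → F'_nt = 686.4 MPa.
R_n = F'_nt · A_b · n = 686.4 × 452.4 × 2 / 1000 = 621.1 kN.
Allowable strength R_n/Ω = 621.1 / 2 = 311 kN.

311 kN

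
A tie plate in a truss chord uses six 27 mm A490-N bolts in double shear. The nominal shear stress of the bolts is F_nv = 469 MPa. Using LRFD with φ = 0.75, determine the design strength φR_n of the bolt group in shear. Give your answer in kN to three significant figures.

2420 kN

A_b = π × 27² / 4 = 572.6 mm².
R_n = F_nv · A_b · n · n_s = 469 × 572.6 × 6 × 2 / 1000 = 3222 kN.
Design strength φR_n = 0.75 × 3222 = 2420 kN.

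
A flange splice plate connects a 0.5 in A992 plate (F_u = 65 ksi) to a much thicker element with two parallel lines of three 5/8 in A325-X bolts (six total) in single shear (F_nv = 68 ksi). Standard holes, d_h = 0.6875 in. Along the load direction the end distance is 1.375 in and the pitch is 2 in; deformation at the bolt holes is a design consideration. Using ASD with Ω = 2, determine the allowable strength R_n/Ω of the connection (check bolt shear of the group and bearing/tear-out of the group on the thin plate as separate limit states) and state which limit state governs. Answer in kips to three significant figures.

Bolt shear: A_b = π·0.625²/4 = 0.3068 in²; R_n = 68 × 0.3068 × 6 × 1 = 125.2 kips → 125.2 / 2 = 62.6 kips.
Bearing (1.2 l_c t F_u ≤ 2.4 d t F_u): upper limit = 2.4·0.625·0.5·65 = 48.75 kips.
  Edge l_c = 1.375 − 0.6875/2 = 1.031 → r_n = 40.22 kips; interior l_c = 2 − 0.6875 = 1.312 → r_n = 48.75 kips.
  R_n,bearing = 2·40.22 + 4·48.75 = 275.4 kips → 275.4 / 2 = 138 kips.
Bolt shear governs: 62.6 kips.

62.6 kips (bolt shear governs)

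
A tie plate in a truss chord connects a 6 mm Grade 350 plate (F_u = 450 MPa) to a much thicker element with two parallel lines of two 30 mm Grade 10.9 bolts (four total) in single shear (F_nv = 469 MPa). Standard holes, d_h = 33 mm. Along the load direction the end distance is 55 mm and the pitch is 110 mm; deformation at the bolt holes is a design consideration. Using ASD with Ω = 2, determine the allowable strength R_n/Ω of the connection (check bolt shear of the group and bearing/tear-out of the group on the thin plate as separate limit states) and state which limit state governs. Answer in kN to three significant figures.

319 kN (bearing governs)

Bolt shear: A_b = π·30²/4 = 706.9 mm²; R_n = 469 × 706.9 × 4 × 1 / 1000 = 1326 kN → 1326 / 2 = 663 kN.
Bearing (1.2 l_c t F_u ≤ 2.4 d t F_u): upper limit = 2.4·30·6·450 / 1000 = 194.4 kN.
  Edge l_c = 55 − 33/2 = 38.5 → r_n = 124.7 kN; interior l_c = 110 − 33 = 77 → r_n = 194.4 kN.
  R_n,bearing = 2·124.7 + 2·194.4 = 638.3 kN → 638.3 / 2 = 319 kN.
Bearing governs: 319 kN.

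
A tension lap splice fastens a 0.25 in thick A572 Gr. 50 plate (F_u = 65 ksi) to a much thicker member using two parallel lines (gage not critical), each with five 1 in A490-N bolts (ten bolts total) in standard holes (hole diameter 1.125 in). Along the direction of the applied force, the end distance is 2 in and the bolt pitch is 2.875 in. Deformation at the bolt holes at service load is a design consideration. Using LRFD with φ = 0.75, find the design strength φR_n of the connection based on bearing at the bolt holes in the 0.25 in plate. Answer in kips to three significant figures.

Per bolt r_n = 1.2 l_c t F_u ≤ 2.4 d t F_u; upper limit = 2.4 × 1 × 0.25 × 65 = 39 kips.
Edge bolt: l_c = 2 − 1.125/2 = 1.438 in → 1.2 × 1.438 × 0.25 × 65 = 28.03 → r_n = 28.03 kips.
Interior bolts: l_c = 2.875 − 1.125 = 1.75 in → 1.2 × 1.75 × 0.25 × 65 = 34.12 → r_n = 34.12 kips.
R_n = 2 × 28.03 + 8 × 34.12 = 329.1 kips.
Design strength φR_n = 0.75 × 329.1 = 247 kips.

247 kips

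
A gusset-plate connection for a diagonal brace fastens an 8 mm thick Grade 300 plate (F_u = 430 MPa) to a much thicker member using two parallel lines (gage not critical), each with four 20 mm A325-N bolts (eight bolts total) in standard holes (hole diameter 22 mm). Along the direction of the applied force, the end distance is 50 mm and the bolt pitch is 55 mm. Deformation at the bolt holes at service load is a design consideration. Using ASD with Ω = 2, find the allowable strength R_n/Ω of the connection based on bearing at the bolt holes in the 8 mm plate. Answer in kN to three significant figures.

570 kN

Per bolt r_n = 1.2 l_c t F_u ≤ 2.4 d t F_u; upper limit = 2.4 × 20 × 8 × 430 / 1000 = 165.1 kN.
Edge bolt: l_c = 50 − 22/2 = 39 mm → 1.2 × 39 × 8 × 430 / 1000 = 161 → r_n = 161 kN.
Interior bolts: l_c = 55 − 22 = 33 mm → 1.2 × 33 × 8 × 430 / 1000 = 136.2 → r_n = 136.2 kN.
R_n = 2 × 161 + 6 × 136.2 = 1139 kN.
Allowable strength R_n/Ω = 1139 / 2 = 570 kN.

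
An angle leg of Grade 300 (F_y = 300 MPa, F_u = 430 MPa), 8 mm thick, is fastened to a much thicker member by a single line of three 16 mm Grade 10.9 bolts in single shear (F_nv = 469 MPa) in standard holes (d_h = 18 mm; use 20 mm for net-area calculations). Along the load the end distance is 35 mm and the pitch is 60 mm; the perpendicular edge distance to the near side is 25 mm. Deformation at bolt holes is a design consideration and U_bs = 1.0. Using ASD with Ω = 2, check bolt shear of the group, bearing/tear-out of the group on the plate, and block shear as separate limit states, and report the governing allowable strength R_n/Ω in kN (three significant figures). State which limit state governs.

134 kN (block shear governs)

Bolt shear: A_b = π·16²/4 = 201.1 mm²; R_n = 469 × 201.1 × 3 × 1 / 1000 = 282.9 kN → 282.9 / 2 = 141 kN.
Bearing: edge l_c = 26, r_n = 107.3 kN; interior l_c = 42, r_n = 132.1 kN; R_n = 107.3 + 2·132.1 = 371.5 kN → 186 kN.
Block shear: A_gv = 1240, A_nv = 840, A_nt = 120 mm²; R_n = min(0.6F_uA_nv, 0.6F_yA_gv) + U_bs·F_u·A_nt = 268.3 kN → 134 kN.
Block shear governs: 134 kN.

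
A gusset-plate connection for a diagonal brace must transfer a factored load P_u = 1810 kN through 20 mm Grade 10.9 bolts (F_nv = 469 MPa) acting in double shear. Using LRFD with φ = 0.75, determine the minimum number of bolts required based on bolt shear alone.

A_b = π·20²/4 = 314.2 mm².
Per-bolt design strength φR_n = 0.75 × 469 × 314.2 × 2 / 1000 = 221 kN.
n ≥ 1810 / 221 = 8.19 → use 9 bolts.

9 bolts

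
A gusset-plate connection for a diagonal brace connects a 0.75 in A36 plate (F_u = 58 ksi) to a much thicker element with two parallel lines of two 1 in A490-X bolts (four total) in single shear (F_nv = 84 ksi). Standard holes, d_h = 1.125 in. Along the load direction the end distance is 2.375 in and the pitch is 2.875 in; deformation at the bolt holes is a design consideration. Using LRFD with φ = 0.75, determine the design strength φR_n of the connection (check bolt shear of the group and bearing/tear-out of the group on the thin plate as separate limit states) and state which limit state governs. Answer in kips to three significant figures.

198 kips (bolt shear governs)

Bolt shear: A_b = π·1²/4 = 0.7854 in²; R_n = 84 × 0.7854 × 4 × 1 = 263.9 kips → 0.75 × 263.9 = 198 kips.
Bearing (1.2 l_c t F_u ≤ 2.4 d t F_u): upper limit = 2.4·1·0.75·58 = 104.4 kips.
  Edge l_c = 2.375 − 1.125/2 = 1.812 → r_n = 94.61 kips; interior l_c = 2.875 − 1.125 = 1.75 → r_n = 91.35 kips.
  R_n,bearing = 2·94.61 + 2·91.35 = 371.9 kips → 0.75 × 371.9 = 279 kips.
Bolt shear governs: 198 kips.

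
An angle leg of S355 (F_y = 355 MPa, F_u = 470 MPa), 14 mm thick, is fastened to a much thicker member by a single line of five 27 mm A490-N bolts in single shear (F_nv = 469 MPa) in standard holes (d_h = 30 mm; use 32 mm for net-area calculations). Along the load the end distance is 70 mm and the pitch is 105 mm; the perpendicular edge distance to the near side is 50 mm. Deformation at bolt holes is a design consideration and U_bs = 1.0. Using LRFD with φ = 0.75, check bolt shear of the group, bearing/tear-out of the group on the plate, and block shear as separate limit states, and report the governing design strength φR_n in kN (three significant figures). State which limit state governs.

Bolt shear: A_b = π·27²/4 = 572.6 mm²; R_n = 469 × 572.6 × 5 × 1 / 1000 = 1343 kN → 0.75 × 1343 = 1010 kN.
Bearing: edge l_c = 55, r_n = 426.4 kN; interior l_c = 75, r_n = 426.4 kN; R_n = 426.4 + 4·426.4 = 2132 kN → 1600 kN.
Block shear: A_gv = 6860, A_nv = 4844, A_nt = 476 mm²; R_n = min(0.6F_uA_nv, 0.6F_yA_gv) + U_bs·F_u·A_nt = 1590 kN → 1190 kN.
Bolt shear governs: 1010 kN.

1010 kN (bolt shear governs)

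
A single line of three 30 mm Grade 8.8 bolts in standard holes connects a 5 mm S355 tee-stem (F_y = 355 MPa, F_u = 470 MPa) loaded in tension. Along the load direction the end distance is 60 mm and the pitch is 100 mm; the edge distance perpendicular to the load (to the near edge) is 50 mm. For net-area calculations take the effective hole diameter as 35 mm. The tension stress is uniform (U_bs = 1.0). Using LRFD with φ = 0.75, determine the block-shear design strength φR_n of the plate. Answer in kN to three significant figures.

Shear plane L_v = 60 + 2·100 = 260 mm; A_gv = 260 × 5 = 1300 mm².
A_nv = (260 − 2.5·35) × 5 = 862.5 mm².
A_nt = (50 − 0.5·35) × 5 = 162.5 mm².
0.6 F_u A_nv = 243.2 kN; 0.6 F_y A_gv = 276.9 kN → shear rupture governs the shear term.
R_n = 243.2 + 1.0 × 470 × 162.5 / 1000 = 319.6 kN.
Design strength φR_n = 0.75 × 319.6 = 240 kN.

240 kN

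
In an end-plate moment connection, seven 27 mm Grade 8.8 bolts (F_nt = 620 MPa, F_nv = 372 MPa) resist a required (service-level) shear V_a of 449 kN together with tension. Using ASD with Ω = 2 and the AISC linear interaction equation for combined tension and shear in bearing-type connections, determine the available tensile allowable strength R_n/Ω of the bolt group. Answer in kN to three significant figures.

A_b = π·27²/4 = 572.6 mm²; f_rv = 449 × 1000 / (7 × 572.6) = 112 MPa.
F'_nt = 1.3 F_nt − (Ω F_nt / F_nv) f_rv = 1.3·620 − (2·620/372)·112 = 432.6 MPa, capped at F_nt → F'_nt = 432.6 MPa.
R_n = F'_nt · A_b · n = 432.6 × 572.6 × 7 / 1000 = 1734 kN.
Allowable strength R_n/Ω = 1734 / 2 = 867 kN.

867 kN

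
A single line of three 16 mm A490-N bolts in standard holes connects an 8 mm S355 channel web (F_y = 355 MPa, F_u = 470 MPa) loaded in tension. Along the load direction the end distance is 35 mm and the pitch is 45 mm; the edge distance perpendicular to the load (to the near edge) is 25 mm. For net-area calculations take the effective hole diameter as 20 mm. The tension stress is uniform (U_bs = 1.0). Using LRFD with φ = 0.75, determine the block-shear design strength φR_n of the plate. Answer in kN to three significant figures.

169 kN

Shear plane L_v = 35 + 2·45 = 125 mm; A_gv = 125 × 8 = 1000 mm².
A_nv = (125 − 2.5·20) × 8 = 600 mm².
A_nt = (25 − 0.5·20) × 8 = 120 mm².
0.6 F_u A_nv = 169.2 kN; 0.6 F_y A_gv = 213 kN → shear rupture governs the shear term.
R_n = 169.2 + 1.0 × 470 × 120 / 1000 = 225.6 kN.
Design strength φR_n = 0.75 × 225.6 = 169 kN.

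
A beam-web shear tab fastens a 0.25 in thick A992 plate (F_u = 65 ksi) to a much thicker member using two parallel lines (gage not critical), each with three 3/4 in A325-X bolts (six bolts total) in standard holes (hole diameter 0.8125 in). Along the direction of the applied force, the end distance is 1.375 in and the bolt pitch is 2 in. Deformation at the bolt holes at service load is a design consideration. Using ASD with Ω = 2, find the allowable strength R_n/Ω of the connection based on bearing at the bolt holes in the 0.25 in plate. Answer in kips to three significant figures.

Per bolt r_n = 1.2 l_c t F_u ≤ 2.4 d t F_u; upper limit = 2.4 × 0.75 × 0.25 × 65 = 29.25 kips.
Edge bolt: l_c = 1.375 − 0.8125/2 = 0.9688 in → 1.2 × 0.9688 × 0.25 × 65 = 18.89 → r_n = 18.89 kips.
Interior bolts: l_c = 2 − 0.8125 = 1.188 in → 1.2 × 1.188 × 0.25 × 65 = 23.16 → r_n = 23.16 kips.
R_n = 2 × 18.89 + 4 × 23.16 = 130.4 kips.
Allowable strength R_n/Ω = 130.4 / 2 = 65.2 kips.

65.2 kips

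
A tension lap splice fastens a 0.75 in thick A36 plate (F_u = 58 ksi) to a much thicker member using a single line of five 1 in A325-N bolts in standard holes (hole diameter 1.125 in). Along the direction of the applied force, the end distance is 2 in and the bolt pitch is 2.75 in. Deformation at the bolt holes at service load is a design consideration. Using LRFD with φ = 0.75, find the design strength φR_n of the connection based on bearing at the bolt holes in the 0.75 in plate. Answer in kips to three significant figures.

Per bolt r_n = 1.2 l_c t F_u ≤ 2.4 d t F_u; upper limit = 2.4 × 1 × 0.75 × 58 = 104.4 kips.
Edge bolt: l_c = 2 − 1.125/2 = 1.438 in → 1.2 × 1.438 × 0.75 × 58 = 75.04 → r_n = 75.04 kips.
Interior bolts: l_c = 2.75 − 1.125 = 1.625 in → 1.2 × 1.625 × 0.75 × 58 = 84.82 → r_n = 84.82 kips.
R_n = 1 × 75.04 + 4 × 84.82 = 414.3 kips.
Design strength φR_n = 0.75 × 414.3 = 311 kips.

311 kips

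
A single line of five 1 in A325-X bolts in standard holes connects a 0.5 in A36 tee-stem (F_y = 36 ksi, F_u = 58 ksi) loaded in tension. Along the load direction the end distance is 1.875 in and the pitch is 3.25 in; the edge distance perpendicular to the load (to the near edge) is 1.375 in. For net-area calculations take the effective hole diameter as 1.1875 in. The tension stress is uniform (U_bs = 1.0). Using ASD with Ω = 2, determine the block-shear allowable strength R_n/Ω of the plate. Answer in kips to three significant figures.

91.7 kips

Shear plane L_v = 1.875 + 4·3.25 = 14.88 in; A_gv = 14.88 × 0.5 = 7.438 in².
A_nv = (14.88 − 4.5·1.1875) × 0.5 = 4.766 in².
A_nt = (1.375 − 0.5·1.1875) × 0.5 = 0.3906 in².
0.6 F_u A_nv = 165.8 kips; 0.6 F_y A_gv = 160.6 kips → shear yielding governs the shear term.
R_n = 160.6 + 1.0 × 58 × 0.3906 = 183.3 kips.
Allowable strength R_n/Ω = 183.3 / 2 = 91.7 kips.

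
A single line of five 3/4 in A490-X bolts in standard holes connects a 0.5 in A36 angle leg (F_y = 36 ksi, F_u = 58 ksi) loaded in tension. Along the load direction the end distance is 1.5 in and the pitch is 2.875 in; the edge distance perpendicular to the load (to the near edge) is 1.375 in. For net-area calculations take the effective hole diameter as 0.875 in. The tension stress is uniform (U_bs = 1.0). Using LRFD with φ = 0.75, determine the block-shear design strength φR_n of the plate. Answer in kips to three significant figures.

126 kips

Shear plane L_v = 1.5 + 4·2.875 = 13 in; A_gv = 13 × 0.5 = 6.5 in².
A_nv = (13 − 4.5·0.875) × 0.5 = 4.531 in².
A_nt = (1.375 − 0.5·0.875) × 0.5 = 0.4688 in².
0.6 F_u A_nv = 157.7 kips; 0.6 F_y A_gv = 140.4 kips → shear yielding governs the shear term.
R_n = 140.4 + 1.0 × 58 × 0.4688 = 167.6 kips.
Design strength φR_n = 0.75 × 167.6 = 126 kips.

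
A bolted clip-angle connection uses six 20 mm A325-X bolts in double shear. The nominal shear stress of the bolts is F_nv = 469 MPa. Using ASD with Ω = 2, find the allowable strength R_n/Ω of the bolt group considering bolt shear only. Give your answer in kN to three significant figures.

A_b = π × 20² / 4 = 314.2 mm².
R_n = F_nv · A_b · n · n_s = 469 × 314.2 × 6 × 2 / 1000 = 1768 kN.
Allowable strength R_n/Ω = 1768 / 2 = 884 kN.

884 kN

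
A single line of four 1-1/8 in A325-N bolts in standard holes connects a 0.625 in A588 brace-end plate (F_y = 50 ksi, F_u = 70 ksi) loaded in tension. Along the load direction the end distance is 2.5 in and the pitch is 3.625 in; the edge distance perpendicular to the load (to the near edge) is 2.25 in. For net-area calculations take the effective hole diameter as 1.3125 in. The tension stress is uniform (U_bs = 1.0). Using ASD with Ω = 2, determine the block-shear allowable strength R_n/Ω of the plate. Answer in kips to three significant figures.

Shear plane L_v = 2.5 + 3·3.625 = 13.38 in; A_gv = 13.38 × 0.625 = 8.359 in².
A_nv = (13.38 − 3.5·1.3125) × 0.625 = 5.488 in².
A_nt = (2.25 − 0.5·1.3125) × 0.625 = 0.9961 in².
0.6 F_u A_nv = 230.5 kips; 0.6 F_y A_gv = 250.8 kips → shear rupture governs the shear term.
R_n = 230.5 + 1.0 × 70 × 0.9961 = 300.2 kips.
Allowable strength R_n/Ω = 300.2 / 2 = 150 kips.

150 kips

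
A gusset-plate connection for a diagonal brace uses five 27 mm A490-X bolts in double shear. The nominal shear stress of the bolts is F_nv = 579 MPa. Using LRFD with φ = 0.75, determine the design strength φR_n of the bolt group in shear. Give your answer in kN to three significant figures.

A_b = π × 27² / 4 = 572.6 mm².
R_n = F_nv · A_b · n · n_s = 579 × 572.6 × 5 × 2 / 1000 = 3315 kN.
Design strength φR_n = 0.75 × 3315 = 2490 kN.

2490 kN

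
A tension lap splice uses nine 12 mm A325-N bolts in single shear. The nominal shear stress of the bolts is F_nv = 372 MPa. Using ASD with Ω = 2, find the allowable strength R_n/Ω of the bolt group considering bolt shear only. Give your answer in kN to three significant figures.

189 kN

A_b = π × 12² / 4 = 113.1 mm².
R_n = F_nv · A_b · n · n_s = 372 × 113.1 × 9 × 1 / 1000 = 378.6 kN.
Allowable strength R_n/Ω = 378.6 / 2 = 189 kN.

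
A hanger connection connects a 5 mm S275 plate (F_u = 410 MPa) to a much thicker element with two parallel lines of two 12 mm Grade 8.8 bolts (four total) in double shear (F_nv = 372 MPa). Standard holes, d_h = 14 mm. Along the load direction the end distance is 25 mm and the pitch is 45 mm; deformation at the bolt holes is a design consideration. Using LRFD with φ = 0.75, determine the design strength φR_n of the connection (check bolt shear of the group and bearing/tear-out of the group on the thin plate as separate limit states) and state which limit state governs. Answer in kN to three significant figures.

155 kN (bearing governs)

Bolt shear: A_b = π·12²/4 = 113.1 mm²; R_n = 372 × 113.1 × 4 × 2 / 1000 = 336.6 kN → 0.75 × 336.6 = 252 kN.
Bearing (1.2 l_c t F_u ≤ 2.4 d t F_u): upper limit = 2.4·12·5·410 / 1000 = 59.04 kN.
  Edge l_c = 25 − 14/2 = 18 → r_n = 44.28 kN; interior l_c = 45 − 14 = 31 → r_n = 59.04 kN.
  R_n,bearing = 2·44.28 + 2·59.04 = 206.6 kN → 0.75 × 206.6 = 155 kN.
Bearing governs: 155 kN.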